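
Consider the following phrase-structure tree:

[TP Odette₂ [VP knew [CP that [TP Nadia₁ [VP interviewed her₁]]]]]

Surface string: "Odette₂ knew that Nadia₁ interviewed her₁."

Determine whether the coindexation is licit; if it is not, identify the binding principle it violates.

Principle B

The two coindexed NPs are *Nadia₁* and *her₁*.
*her₁* is a pronoun. Its binding domain is the embedded TP, whose subject is Nadia₁.
*Nadia₁* c-commands it within that domain and carries the same index.
The pronoun is locally bound → Principle B violation.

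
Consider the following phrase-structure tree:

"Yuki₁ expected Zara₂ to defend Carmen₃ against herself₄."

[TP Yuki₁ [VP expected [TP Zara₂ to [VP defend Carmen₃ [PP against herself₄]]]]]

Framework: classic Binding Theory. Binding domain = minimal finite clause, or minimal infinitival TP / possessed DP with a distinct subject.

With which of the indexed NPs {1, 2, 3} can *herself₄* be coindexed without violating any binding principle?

{2, 3}

*herself* is an anaphor, so Principle A applies: it must be bound in its binding domain.
Binding domain of *herself₄*: the embedded TP, whose subject is Zara₂.
*Yuki₁* c-commands the anaphor but is outside its binding domain → cannot satisfy Principle A.
*Zara₂* c-commands the anaphor within its binding domain → licit binder.
*Carmen₃* c-commands the anaphor within its binding domain → licit binder.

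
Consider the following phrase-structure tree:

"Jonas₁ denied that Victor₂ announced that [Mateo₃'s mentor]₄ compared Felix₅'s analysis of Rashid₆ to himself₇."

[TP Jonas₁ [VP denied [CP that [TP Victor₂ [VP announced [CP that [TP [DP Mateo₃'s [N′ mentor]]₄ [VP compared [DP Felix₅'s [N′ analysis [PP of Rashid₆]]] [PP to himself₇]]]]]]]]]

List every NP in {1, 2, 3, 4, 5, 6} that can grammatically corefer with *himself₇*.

*himself* is an anaphor, so Principle A applies: it must be bound in its binding domain.
Binding domain of *himself₇*: the embedded TP, whose subject is [Mateo₃'s mentor]₄.
*Jonas₁* c-commands the anaphor but is outside its binding domain → cannot satisfy Principle A.
*Victor₂* c-commands the anaphor but is outside its binding domain → cannot satisfy Principle A.
*Mateo₃* does not c-command the anaphor → cannot bind it.
*[Mateo₃'s mentor]₄* c-commands the anaphor within its binding domain → licit binder.
*Felix₅* does not c-command the anaphor → cannot bind it.
*Rashid₆* does not c-command the anaphor → cannot bind it.

{4}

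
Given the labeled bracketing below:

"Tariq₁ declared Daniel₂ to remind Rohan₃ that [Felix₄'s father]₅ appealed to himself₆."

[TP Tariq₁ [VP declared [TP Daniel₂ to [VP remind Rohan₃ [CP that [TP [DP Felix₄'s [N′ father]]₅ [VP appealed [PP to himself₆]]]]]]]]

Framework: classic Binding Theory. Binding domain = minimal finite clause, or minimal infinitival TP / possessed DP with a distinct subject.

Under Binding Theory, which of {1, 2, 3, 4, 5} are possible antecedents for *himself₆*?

{5}

*himself* is an anaphor, so Principle A applies: it must be bound in its binding domain.
Binding domain of *himself₆*: the embedded TP, whose subject is [Felix₄'s father]₅.
*Tariq₁* c-commands the anaphor but is outside its binding domain → cannot satisfy Principle A.
*Daniel₂* c-commands the anaphor but is outside its binding domain → cannot satisfy Principle A.
*Rohan₃* c-commands the anaphor but is outside its binding domain → cannot satisfy Principle A.
*Felix₄* does not c-command the anaphor → cannot bind it.
*[Felix₄'s father]₅* c-commands the anaphor within its binding domain → licit binder.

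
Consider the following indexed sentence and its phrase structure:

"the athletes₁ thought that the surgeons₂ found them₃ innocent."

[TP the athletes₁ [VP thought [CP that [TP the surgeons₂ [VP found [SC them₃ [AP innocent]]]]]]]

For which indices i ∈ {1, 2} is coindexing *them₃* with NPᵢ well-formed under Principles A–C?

*them* is a pronoun, so Principle B applies: it must be free in its binding domain.
Binding domain of *them₃*: the embedded TP, whose subject is the surgeons₂.
*the athletes₁* c-commands the pronoun but from outside its binding domain, and is not c-commanded by it → coindexation permitted.
*the surgeons₂* c-commands the pronoun within its binding domain → coindexation would violate Principle B.

{1}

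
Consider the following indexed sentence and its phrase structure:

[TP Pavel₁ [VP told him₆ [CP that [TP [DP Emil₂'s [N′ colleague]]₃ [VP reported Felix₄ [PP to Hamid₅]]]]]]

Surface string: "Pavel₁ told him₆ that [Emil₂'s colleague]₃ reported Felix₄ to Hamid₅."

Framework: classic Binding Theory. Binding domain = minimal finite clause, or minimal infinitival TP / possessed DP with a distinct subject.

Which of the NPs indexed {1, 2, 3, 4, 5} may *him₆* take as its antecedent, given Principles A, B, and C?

*him* is a pronoun, so Principle B applies: it must be free in its binding domain.
Binding domain of *him₆*: the matrix TP, whose subject is Pavel₁.
*Pavel₁* c-commands the pronoun within its binding domain → coindexation would violate Principle B.
*Emil₂*: the pronoun c-commands this R-expression → coindexation would violate Principle C on *Emil₂*.
*[Emil₂'s colleague]₃*: the pronoun c-commands this R-expression → coindexation would violate Principle C on *[Emil₂'s colleague]₃*.
*Felix₄*: the pronoun c-commands this R-expression → coindexation would violate Principle C on *Felix₄*.
*Hamid₅*: the pronoun c-commands this R-expression → coindexation would violate Principle C on *Hamid₅*.

none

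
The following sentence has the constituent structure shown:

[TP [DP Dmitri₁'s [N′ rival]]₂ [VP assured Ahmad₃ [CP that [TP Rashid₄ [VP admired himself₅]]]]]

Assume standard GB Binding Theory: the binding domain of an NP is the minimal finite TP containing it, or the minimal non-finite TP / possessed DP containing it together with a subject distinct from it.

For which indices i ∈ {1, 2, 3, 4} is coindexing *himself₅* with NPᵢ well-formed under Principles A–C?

*himself* is an anaphor, so Principle A applies: it must be bound in its binding domain.
Binding domain of *himself₅*: the embedded TP, whose subject is Rashid₄.
*Dmitri₁* does not c-command the anaphor → cannot bind it.
*[Dmitri₁'s rival]₂* c-commands the anaphor but is outside its binding domain → cannot satisfy Principle A.
*Ahmad₃* c-commands the anaphor but is outside its binding domain → cannot satisfy Principle A.
*Rashid₄* c-commands the anaphor within its binding domain → licit binder.

{4}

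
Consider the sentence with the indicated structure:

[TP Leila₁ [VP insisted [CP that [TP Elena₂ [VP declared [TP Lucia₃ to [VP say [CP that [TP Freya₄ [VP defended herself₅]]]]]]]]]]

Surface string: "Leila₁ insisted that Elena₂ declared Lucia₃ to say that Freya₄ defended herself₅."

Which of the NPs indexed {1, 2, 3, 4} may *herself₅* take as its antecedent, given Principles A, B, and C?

{4}

*herself* is an anaphor, so Principle A applies: it must be bound in its binding domain.
Binding domain of *herself₅*: the embedded TP, whose subject is Freya₄.
*Leila₁* c-commands the anaphor but is outside its binding domain → cannot satisfy Principle A.
*Elena₂* c-commands the anaphor but is outside its binding domain → cannot satisfy Principle A.
*Lucia₃* c-commands the anaphor but is outside its binding domain → cannot satisfy Principle A.
*Freya₄* c-commands the anaphor within its binding domain → licit binder.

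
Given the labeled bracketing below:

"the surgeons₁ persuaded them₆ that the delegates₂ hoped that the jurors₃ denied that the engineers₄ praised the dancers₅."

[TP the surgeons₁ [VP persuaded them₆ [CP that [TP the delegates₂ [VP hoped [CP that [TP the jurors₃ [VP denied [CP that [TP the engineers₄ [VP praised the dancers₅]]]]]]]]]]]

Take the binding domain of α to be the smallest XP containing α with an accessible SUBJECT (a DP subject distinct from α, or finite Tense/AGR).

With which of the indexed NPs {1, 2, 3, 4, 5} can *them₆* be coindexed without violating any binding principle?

none

*them* is a pronoun, so Principle B applies: it must be free in its binding domain.
Binding domain of *them₆*: the matrix TP, whose subject is the surgeons₁.
*the surgeons₁* c-commands the pronoun within its binding domain → coindexation would violate Principle B.
*the delegates₂*: the pronoun c-commands this R-expression → coindexation would violate Principle C on *the delegates₂*.
*the jurors₃*: the pronoun c-commands this R-expression → coindexation would violate Principle C on *the jurors₃*.
*the engineers₄*: the pronoun c-commands this R-expression → coindexation would violate Principle C on *the engineers₄*.
*the dancers₅*: the pronoun c-commands this R-expression → coindexation would violate Principle C on *the dancers₅*.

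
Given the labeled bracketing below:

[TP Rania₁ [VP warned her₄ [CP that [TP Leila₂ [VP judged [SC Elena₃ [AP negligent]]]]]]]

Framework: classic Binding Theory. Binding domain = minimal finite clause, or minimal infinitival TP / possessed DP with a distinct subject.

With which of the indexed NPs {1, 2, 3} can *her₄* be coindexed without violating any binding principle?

*her* is a pronoun, so Principle B applies: it must be free in its binding domain.
Binding domain of *her₄*: the matrix TP, whose subject is Rania₁.
*Rania₁* c-commands the pronoun within its binding domain → coindexation would violate Principle B.
*Leila₂*: the pronoun c-commands this R-expression → coindexation would violate Principle C on *Leila₂*.
*Elena₃*: the pronoun c-commands this R-expression → coindexation would violate Principle C on *Elena₃*.

none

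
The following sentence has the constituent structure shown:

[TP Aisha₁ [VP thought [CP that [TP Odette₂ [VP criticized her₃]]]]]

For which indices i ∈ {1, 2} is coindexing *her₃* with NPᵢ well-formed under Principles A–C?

{1}

*her* is a pronoun, so Principle B applies: it must be free in its binding domain.
Binding domain of *her₃*: the embedded TP, whose subject is Odette₂.
*Aisha₁* c-commands the pronoun but from outside its binding domain, and is not c-commanded by it → coindexation permitted.
*Odette₂* c-commands the pronoun within its binding domain → coindexation would violate Principle B.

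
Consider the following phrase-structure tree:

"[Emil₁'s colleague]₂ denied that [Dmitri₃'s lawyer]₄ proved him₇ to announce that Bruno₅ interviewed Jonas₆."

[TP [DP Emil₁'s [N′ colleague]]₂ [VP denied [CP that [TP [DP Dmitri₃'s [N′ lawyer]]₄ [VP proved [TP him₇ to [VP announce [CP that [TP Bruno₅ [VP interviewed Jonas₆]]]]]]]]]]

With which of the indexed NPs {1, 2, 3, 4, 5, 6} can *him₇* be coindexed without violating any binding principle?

*him* is a pronoun, so Principle B applies: it must be free in its binding domain.
Binding domain of *him₇*: the embedded TP, whose subject is [Dmitri₃'s lawyer]₄.
*Emil₁* and the pronoun do not c-command one another → neither Principle B nor Principle C is at stake; coindexation permitted.
*[Emil₁'s colleague]₂* c-commands the pronoun but from outside its binding domain, and is not c-commanded by it → coindexation permitted.
*Dmitri₃* and the pronoun do not c-command one another → neither Principle B nor Principle C is at stake; coindexation permitted.
*[Dmitri₃'s lawyer]₄* c-commands the pronoun within its binding domain → coindexation would violate Principle B.
*Bruno₅*: the pronoun c-commands this R-expression → coindexation would violate Principle C on *Bruno₅*.
*Jonas₆*: the pronoun c-commands this R-expression → coindexation would violate Principle C on *Jonas₆*.

{1, 2, 3}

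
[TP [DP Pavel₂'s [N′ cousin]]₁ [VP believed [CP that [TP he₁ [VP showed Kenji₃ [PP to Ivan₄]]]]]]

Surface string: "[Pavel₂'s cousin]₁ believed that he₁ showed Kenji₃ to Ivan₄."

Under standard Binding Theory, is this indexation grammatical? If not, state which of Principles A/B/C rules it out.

The two coindexed NPs are *[Pavel₂'s cousin]₁* and *he₁*.
*he₁* is a pronoun; nothing c-commands it within its binding domain (the embedded TP.), so Principle B holds trivially.
*[Pavel₂'s cousin]₁* is an R-expression; *he₁* does not c-command it, and no other NP shares its index, so Principle C is satisfied.
All principles are respected.

grammatical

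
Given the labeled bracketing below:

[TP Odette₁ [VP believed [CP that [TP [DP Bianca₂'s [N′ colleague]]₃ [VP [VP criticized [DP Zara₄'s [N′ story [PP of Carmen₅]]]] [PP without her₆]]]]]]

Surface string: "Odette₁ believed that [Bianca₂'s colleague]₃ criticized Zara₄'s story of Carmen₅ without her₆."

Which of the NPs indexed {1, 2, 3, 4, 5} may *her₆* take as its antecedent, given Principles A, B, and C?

*her* is a pronoun, so Principle B applies: it must be free in its binding domain.
Binding domain of *her₆*: the embedded TP, whose subject is [Bianca₂'s colleague]₃.
*Odette₁* c-commands the pronoun but from outside its binding domain, and is not c-commanded by it → coindexation permitted.
*Bianca₂* and the pronoun do not c-command one another → neither Principle B nor Principle C is at stake; coindexation permitted.
*[Bianca₂'s colleague]₃* c-commands the pronoun within its binding domain → coindexation would violate Principle B.
*Zara₄* and the pronoun do not c-command one another → neither Principle B nor Principle C is at stake; coindexation permitted.
*Carmen₅* and the pronoun do not c-command one another → neither Principle B nor Principle C is at stake; coindexation permitted.

{1, 2, 4, 5}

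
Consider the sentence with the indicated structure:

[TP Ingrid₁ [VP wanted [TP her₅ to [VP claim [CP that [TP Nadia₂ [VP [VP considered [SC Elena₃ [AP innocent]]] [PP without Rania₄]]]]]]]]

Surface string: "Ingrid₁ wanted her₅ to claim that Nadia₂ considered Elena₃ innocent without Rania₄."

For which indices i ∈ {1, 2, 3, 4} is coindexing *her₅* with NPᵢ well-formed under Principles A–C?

none

*her* is a pronoun, so Principle B applies: it must be free in its binding domain.
Binding domain of *her₅*: the matrix TP, whose subject is Ingrid₁.
*Ingrid₁* c-commands the pronoun within its binding domain → coindexation would violate Principle B.
*Nadia₂*: the pronoun c-commands this R-expression → coindexation would violate Principle C on *Nadia₂*.
*Elena₃*: the pronoun c-commands this R-expression → coindexation would violate Principle C on *Elena₃*.
*Rania₄*: the pronoun c-commands this R-expression → coindexation would violate Principle C on *Rania₄*.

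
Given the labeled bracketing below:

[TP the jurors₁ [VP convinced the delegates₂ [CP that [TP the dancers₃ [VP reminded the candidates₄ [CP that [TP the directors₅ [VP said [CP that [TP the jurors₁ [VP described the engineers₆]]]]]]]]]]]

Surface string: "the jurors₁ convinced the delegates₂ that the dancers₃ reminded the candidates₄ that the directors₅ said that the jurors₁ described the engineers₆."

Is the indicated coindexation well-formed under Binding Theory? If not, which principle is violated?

Principle C

The two coindexed NPs are *the jurors₁* (the higher occurrence) and *the jurors₁* (the lower occurrence).
*the jurors₁* (the lower occurrence) is an R-expression. Principle C requires it to be free everywhere.
*the jurors₁* (the higher occurrence) c-commands it and carries the same index.
The R-expression is bound → Principle C violation.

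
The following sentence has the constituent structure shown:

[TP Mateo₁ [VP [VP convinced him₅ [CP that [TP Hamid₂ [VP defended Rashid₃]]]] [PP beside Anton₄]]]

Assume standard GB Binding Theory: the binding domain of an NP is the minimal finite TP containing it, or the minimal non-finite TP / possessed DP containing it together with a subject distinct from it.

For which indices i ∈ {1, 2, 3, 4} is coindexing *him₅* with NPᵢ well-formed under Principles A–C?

{4}

*him* is a pronoun, so Principle B applies: it must be free in its binding domain.
Binding domain of *him₅*: the matrix TP, whose subject is Mateo₁.
*Mateo₁* c-commands the pronoun within its binding domain → coindexation would violate Principle B.
*Hamid₂*: the pronoun c-commands this R-expression → coindexation would violate Principle C on *Hamid₂*.
*Rashid₃*: the pronoun c-commands this R-expression → coindexation would violate Principle C on *Rashid₃*.
*Anton₄* and the pronoun do not c-command one another → neither Principle B nor Principle C is at stake; coindexation permitted.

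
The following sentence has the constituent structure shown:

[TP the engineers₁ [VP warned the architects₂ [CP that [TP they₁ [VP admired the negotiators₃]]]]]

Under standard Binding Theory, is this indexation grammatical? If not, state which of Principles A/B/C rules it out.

grammatical

The two coindexed NPs are *the engineers₁* and *they₁*.
*they₁* is a pronoun; nothing c-commands it within its binding domain (the embedded TP.), so Principle B holds trivially.
*the engineers₁* is an R-expression; *they₁* does not c-command it, and no other NP shares its index, so Principle C is satisfied.
All principles are respected.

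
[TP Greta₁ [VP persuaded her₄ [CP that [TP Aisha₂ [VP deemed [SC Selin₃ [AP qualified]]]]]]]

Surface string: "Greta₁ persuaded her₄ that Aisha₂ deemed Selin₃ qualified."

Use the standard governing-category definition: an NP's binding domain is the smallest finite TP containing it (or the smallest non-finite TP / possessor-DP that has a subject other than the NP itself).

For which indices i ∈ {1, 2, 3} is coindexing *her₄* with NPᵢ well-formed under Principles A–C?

none

*her* is a pronoun, so Principle B applies: it must be free in its binding domain.
Binding domain of *her₄*: the matrix TP, whose subject is Greta₁.
*Greta₁* c-commands the pronoun within its binding domain → coindexation would violate Principle B.
*Aisha₂*: the pronoun c-commands this R-expression → coindexation would violate Principle C on *Aisha₂*.
*Selin₃*: the pronoun c-commands this R-expression → coindexation would violate Principle C on *Selin₃*.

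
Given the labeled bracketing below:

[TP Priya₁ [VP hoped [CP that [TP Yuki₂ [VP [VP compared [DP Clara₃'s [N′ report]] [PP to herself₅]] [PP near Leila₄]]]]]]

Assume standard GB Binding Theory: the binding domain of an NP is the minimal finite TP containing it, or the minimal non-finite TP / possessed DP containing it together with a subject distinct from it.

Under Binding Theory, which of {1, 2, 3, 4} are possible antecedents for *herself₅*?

{2}

*herself* is an anaphor, so Principle A applies: it must be bound in its binding domain.
Binding domain of *herself₅*: the embedded TP, whose subject is Yuki₂.
*Priya₁* c-commands the anaphor but is outside its binding domain → cannot satisfy Principle A.
*Yuki₂* c-commands the anaphor within its binding domain → licit binder.
*Clara₃* does not c-command the anaphor → cannot bind it.
*Leila₄* does not c-command the anaphor → cannot bind it.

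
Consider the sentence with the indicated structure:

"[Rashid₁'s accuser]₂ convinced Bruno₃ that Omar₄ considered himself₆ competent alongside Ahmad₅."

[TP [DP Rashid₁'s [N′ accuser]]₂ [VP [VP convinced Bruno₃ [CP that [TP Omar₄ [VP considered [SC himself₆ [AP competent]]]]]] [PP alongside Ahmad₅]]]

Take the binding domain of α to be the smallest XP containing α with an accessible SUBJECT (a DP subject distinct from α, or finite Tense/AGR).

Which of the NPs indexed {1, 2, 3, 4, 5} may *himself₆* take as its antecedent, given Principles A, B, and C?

{4}

*himself* is an anaphor, so Principle A applies: it must be bound in its binding domain.
Binding domain of *himself₆*: the embedded TP, whose subject is Omar₄.
*Rashid₁* does not c-command the anaphor → cannot bind it.
*[Rashid₁'s accuser]₂* c-commands the anaphor but is outside its binding domain → cannot satisfy Principle A.
*Bruno₃* c-commands the anaphor but is outside its binding domain → cannot satisfy Principle A.
*Omar₄* c-commands the anaphor within its binding domain → licit binder.
*Ahmad₅* does not c-command the anaphor → cannot bind it.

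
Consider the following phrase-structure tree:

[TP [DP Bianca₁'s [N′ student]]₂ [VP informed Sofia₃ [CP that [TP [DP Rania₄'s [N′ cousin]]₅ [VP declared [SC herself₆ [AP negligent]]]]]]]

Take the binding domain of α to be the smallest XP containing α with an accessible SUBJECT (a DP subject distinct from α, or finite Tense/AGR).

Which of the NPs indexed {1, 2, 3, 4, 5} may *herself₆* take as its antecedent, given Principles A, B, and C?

*herself* is an anaphor, so Principle A applies: it must be bound in its binding domain.
Binding domain of *herself₆*: the embedded TP, whose subject is [Rania₄'s cousin]₅.
*Bianca₁* does not c-command the anaphor → cannot bind it.
*[Bianca₁'s student]₂* c-commands the anaphor but is outside its binding domain → cannot satisfy Principle A.
*Sofia₃* c-commands the anaphor but is outside its binding domain → cannot satisfy Principle A.
*Rania₄* does not c-command the anaphor → cannot bind it.
*[Rania₄'s cousin]₅* c-commands the anaphor within its binding domain → licit binder.

{5}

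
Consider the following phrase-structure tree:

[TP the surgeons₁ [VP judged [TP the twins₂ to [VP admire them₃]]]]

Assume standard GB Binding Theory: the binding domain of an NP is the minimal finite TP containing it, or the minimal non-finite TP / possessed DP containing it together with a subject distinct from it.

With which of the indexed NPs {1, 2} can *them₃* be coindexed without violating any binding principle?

{1}

*them* is a pronoun, so Principle B applies: it must be free in its binding domain.
Binding domain of *them₃*: the embedded TP, whose subject is the twins₂.
*the surgeons₁* c-commands the pronoun but from outside its binding domain, and is not c-commanded by it → coindexation permitted.
*the twins₂* c-commands the pronoun within its binding domain → coindexation would violate Principle B.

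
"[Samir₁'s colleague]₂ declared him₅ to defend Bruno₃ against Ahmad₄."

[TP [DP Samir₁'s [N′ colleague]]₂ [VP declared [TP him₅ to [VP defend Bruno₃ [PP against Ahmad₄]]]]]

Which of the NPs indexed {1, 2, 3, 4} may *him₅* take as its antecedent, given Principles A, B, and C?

{1}

*him* is a pronoun, so Principle B applies: it must be free in its binding domain.
Binding domain of *him₅*: the matrix TP, whose subject is [Samir₁'s colleague]₂.
*Samir₁* and the pronoun do not c-command one another → neither Principle B nor Principle C is at stake; coindexation permitted.
*[Samir₁'s colleague]₂* c-commands the pronoun within its binding domain → coindexation would violate Principle B.
*Bruno₃*: the pronoun c-commands this R-expression → coindexation would violate Principle C on *Bruno₃*.
*Ahmad₄*: the pronoun c-commands this R-expression → coindexation would violate Principle C on *Ahmad₄*.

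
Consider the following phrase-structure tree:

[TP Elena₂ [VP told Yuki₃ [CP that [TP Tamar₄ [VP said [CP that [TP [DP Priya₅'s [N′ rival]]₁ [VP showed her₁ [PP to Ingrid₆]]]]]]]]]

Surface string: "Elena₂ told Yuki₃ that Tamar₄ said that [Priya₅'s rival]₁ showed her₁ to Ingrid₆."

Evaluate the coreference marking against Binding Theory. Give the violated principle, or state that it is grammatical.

Principle B

The two coindexed NPs are *[Priya₅'s rival]₁* and *her₁*.
*her₁* is a pronoun. Its binding domain is the embedded TP, whose subject is [Priya₅'s rival]₁.
*[Priya₅'s rival]₁* c-commands it within that domain and carries the same index.
The pronoun is locally bound → Principle B violation.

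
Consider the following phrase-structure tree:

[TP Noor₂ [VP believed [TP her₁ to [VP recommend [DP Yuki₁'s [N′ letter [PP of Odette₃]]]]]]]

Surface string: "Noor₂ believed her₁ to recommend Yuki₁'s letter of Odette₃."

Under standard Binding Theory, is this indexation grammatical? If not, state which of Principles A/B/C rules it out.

Principle C

The two coindexed NPs are *her₁* and *Yuki₁*.
*Yuki₁* is an R-expression. Principle C requires it to be free everywhere.
*her₁* c-commands it and carries the same index.
The R-expression is bound → Principle C violation.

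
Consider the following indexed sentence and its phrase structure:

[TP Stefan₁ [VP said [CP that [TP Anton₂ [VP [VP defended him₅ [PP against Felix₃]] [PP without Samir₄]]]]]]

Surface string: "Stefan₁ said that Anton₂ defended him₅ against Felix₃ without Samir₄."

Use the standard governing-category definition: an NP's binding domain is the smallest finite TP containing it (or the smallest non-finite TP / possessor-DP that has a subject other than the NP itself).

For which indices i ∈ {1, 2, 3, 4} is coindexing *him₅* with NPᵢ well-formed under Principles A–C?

*him* is a pronoun, so Principle B applies: it must be free in its binding domain.
Binding domain of *him₅*: the embedded TP, whose subject is Anton₂.
*Stefan₁* c-commands the pronoun but from outside its binding domain, and is not c-commanded by it → coindexation permitted.
*Anton₂* c-commands the pronoun within its binding domain → coindexation would violate Principle B.
*Felix₃*: the pronoun c-commands this R-expression → coindexation would violate Principle C on *Felix₃*.
*Samir₄* and the pronoun do not c-command one another → neither Principle B nor Principle C is at stake; coindexation permitted.

{1, 4}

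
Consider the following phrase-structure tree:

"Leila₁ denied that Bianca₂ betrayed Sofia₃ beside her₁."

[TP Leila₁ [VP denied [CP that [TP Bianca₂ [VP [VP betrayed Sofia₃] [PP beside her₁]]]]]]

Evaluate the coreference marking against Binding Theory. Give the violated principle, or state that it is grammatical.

The two coindexed NPs are *Leila₁* and *her₁*.
*her₁* is a pronoun; its binding domain is the embedded TP, whose subject is Bianca₂. Within that domain it is c-commanded only by *Bianca₂*, which carries a different index — the pronoun is free locally, so Principle B holds.
*Leila₁* is an R-expression; *her₁* does not c-command it, and no other NP shares its index, so Principle C is satisfied.
All principles are respected.

grammatical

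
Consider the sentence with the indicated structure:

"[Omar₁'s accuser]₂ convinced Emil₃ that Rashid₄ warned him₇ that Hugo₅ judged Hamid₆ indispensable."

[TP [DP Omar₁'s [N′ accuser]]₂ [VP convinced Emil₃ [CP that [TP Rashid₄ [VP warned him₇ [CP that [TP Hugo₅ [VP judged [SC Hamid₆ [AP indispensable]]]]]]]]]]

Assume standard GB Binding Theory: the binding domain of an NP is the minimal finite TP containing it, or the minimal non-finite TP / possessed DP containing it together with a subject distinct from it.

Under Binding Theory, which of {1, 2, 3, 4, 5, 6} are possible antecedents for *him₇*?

{1, 2, 3}

*him* is a pronoun, so Principle B applies: it must be free in its binding domain.
Binding domain of *him₇*: the embedded TP, whose subject is Rashid₄.
*Omar₁* and the pronoun do not c-command one another → neither Principle B nor Principle C is at stake; coindexation permitted.
*[Omar₁'s accuser]₂* c-commands the pronoun but from outside its binding domain, and is not c-commanded by it → coindexation permitted.
*Emil₃* c-commands the pronoun but from outside its binding domain, and is not c-commanded by it → coindexation permitted.
*Rashid₄* c-commands the pronoun within its binding domain → coindexation would violate Principle B.
*Hugo₅*: the pronoun c-commands this R-expression → coindexation would violate Principle C on *Hugo₅*.
*Hamid₆*: the pronoun c-commands this R-expression → coindexation would violate Principle C on *Hamid₆*.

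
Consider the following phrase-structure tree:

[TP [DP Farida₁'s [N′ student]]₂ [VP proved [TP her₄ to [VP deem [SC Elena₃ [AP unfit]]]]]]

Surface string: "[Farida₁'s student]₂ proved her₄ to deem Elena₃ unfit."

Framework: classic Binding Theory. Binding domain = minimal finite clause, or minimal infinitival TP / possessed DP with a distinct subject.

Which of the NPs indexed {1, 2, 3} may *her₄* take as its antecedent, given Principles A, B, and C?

{1}

*her* is a pronoun, so Principle B applies: it must be free in its binding domain.
Binding domain of *her₄*: the matrix TP, whose subject is [Farida₁'s student]₂.
*Farida₁* and the pronoun do not c-command one another → neither Principle B nor Principle C is at stake; coindexation permitted.
*[Farida₁'s student]₂* c-commands the pronoun within its binding domain → coindexation would violate Principle B.
*Elena₃*: the pronoun c-commands this R-expression → coindexation would violate Principle C on *Elena₃*.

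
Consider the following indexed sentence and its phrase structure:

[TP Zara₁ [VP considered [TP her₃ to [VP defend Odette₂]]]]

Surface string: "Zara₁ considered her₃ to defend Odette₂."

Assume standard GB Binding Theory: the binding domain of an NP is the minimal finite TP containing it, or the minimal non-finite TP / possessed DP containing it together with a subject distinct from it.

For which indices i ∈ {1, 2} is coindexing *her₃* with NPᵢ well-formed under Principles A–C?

none

*her* is a pronoun, so Principle B applies: it must be free in its binding domain.
Binding domain of *her₃*: the matrix TP, whose subject is Zara₁.
*Zara₁* c-commands the pronoun within its binding domain → coindexation would violate Principle B.
*Odette₂*: the pronoun c-commands this R-expression → coindexation would violate Principle C on *Odette₂*.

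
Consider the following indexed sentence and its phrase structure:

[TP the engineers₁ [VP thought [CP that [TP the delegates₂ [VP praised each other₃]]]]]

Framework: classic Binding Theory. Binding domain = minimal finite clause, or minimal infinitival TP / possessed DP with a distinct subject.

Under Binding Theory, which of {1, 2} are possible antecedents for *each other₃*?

{2}

*each other* is an anaphor, so Principle A applies: it must be bound in its binding domain.
Binding domain of *each other₃*: the embedded TP, whose subject is the delegates₂.
*the engineers₁* c-commands the anaphor but is outside its binding domain → cannot satisfy Principle A.
*the delegates₂* c-commands the anaphor within its binding domain → licit binder.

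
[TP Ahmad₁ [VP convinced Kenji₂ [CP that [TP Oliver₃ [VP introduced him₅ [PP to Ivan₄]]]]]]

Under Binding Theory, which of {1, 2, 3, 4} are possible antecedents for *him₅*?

*him* is a pronoun, so Principle B applies: it must be free in its binding domain.
Binding domain of *him₅*: the embedded TP, whose subject is Oliver₃.
*Ahmad₁* c-commands the pronoun but from outside its binding domain, and is not c-commanded by it → coindexation permitted.
*Kenji₂* c-commands the pronoun but from outside its binding domain, and is not c-commanded by it → coindexation permitted.
*Oliver₃* c-commands the pronoun within its binding domain → coindexation would violate Principle B.
*Ivan₄*: the pronoun c-commands this R-expression → coindexation would violate Principle C on *Ivan₄*.

{1, 2}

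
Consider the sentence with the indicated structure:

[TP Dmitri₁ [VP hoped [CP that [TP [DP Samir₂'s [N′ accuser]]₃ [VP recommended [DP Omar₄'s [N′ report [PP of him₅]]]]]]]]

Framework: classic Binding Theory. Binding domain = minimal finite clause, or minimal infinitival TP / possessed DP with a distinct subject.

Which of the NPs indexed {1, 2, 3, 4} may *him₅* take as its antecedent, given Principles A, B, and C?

*him* is a pronoun, so Principle B applies: it must be free in its binding domain.
Binding domain of *him₅*: the possessed DP, whose subject is Omar₄.
*Dmitri₁* c-commands the pronoun but from outside its binding domain, and is not c-commanded by it → coindexation permitted.
*Samir₂* and the pronoun do not c-command one another → neither Principle B nor Principle C is at stake; coindexation permitted.
*[Samir₂'s accuser]₃* c-commands the pronoun but from outside its binding domain, and is not c-commanded by it → coindexation permitted.
*Omar₄* c-commands the pronoun within its binding domain → coindexation would violate Principle B.

{1, 2, 3}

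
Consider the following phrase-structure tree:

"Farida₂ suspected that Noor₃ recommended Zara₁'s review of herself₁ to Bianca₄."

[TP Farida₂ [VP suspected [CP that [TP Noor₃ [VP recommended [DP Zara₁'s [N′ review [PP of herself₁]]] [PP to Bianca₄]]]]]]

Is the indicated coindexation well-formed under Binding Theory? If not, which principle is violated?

The two coindexed NPs are *Zara₁* and *herself₁*.
*herself₁* is an anaphor; its binding domain is the possessed DP, whose subject is Zara₁. *Zara₁* c-commands it within that domain and shares its index, so Principle A is satisfied.
*Zara₁* is an R-expression; *herself₁* does not c-command it, and no other NP shares its index, so Principle C is satisfied.
All principles are respected.

grammatical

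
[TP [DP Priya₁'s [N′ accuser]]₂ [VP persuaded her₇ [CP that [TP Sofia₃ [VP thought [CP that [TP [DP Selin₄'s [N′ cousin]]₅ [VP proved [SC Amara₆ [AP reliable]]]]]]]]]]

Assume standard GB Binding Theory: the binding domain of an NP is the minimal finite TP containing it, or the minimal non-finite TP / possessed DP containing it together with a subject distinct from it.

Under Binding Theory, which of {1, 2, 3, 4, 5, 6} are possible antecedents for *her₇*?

*her* is a pronoun, so Principle B applies: it must be free in its binding domain.
Binding domain of *her₇*: the matrix TP, whose subject is [Priya₁'s accuser]₂.
*Priya₁* and the pronoun do not c-command one another → neither Principle B nor Principle C is at stake; coindexation permitted.
*[Priya₁'s accuser]₂* c-commands the pronoun within its binding domain → coindexation would violate Principle B.
*Sofia₃*: the pronoun c-commands this R-expression → coindexation would violate Principle C on *Sofia₃*.
*Selin₄*: the pronoun c-commands this R-expression → coindexation would violate Principle C on *Selin₄*.
*[Selin₄'s cousin]₅*: the pronoun c-commands this R-expression → coindexation would violate Principle C on *[Selin₄'s cousin]₅*.
*Amara₆*: the pronoun c-commands this R-expression → coindexation would violate Principle C on *Amara₆*.

{1}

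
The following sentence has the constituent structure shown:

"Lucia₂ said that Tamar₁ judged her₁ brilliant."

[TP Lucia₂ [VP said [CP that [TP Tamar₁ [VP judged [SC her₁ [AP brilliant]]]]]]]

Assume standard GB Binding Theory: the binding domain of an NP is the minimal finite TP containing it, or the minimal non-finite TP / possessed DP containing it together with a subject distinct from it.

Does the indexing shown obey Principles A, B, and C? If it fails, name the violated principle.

The two coindexed NPs are *Tamar₁* and *her₁*.
*her₁* is a pronoun. Its binding domain is the embedded TP, whose subject is Tamar₁.
*Tamar₁* c-commands it within that domain and carries the same index.
The pronoun is locally bound → Principle B violation.

Principle B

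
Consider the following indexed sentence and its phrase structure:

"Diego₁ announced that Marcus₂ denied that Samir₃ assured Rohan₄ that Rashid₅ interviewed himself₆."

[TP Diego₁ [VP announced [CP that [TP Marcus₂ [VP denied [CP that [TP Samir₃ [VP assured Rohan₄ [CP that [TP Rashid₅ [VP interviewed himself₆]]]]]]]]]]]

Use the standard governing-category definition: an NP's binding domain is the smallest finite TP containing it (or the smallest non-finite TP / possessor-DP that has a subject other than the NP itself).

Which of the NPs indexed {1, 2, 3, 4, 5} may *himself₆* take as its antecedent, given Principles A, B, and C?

{5}

*himself* is an anaphor, so Principle A applies: it must be bound in its binding domain.
Binding domain of *himself₆*: the embedded TP, whose subject is Rashid₅.
*Diego₁* c-commands the anaphor but is outside its binding domain → cannot satisfy Principle A.
*Marcus₂* c-commands the anaphor but is outside its binding domain → cannot satisfy Principle A.
*Samir₃* c-commands the anaphor but is outside its binding domain → cannot satisfy Principle A.
*Rohan₄* c-commands the anaphor but is outside its binding domain → cannot satisfy Principle A.
*Rashid₅* c-commands the anaphor within its binding domain → licit binder.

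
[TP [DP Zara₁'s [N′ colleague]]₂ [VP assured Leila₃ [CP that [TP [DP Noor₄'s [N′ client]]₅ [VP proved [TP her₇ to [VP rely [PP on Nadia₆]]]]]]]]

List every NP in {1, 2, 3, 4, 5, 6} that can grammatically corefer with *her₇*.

*her* is a pronoun, so Principle B applies: it must be free in its binding domain.
Binding domain of *her₇*: the embedded TP, whose subject is [Noor₄'s client]₅.
*Zara₁* and the pronoun do not c-command one another → neither Principle B nor Principle C is at stake; coindexation permitted.
*[Zara₁'s colleague]₂* c-commands the pronoun but from outside its binding domain, and is not c-commanded by it → coindexation permitted.
*Leila₃* c-commands the pronoun but from outside its binding domain, and is not c-commanded by it → coindexation permitted.
*Noor₄* and the pronoun do not c-command one another → neither Principle B nor Principle C is at stake; coindexation permitted.
*[Noor₄'s client]₅* c-commands the pronoun within its binding domain → coindexation would violate Principle B.
*Nadia₆*: the pronoun c-commands this R-expression → coindexation would violate Principle C on *Nadia₆*.

{1, 2, 3, 4}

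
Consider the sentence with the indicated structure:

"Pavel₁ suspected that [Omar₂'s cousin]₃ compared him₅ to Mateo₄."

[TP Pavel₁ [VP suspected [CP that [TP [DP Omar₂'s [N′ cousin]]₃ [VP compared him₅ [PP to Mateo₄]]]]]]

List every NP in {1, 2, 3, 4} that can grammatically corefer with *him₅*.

*him* is a pronoun, so Principle B applies: it must be free in its binding domain.
Binding domain of *him₅*: the embedded TP, whose subject is [Omar₂'s cousin]₃.
*Pavel₁* c-commands the pronoun but from outside its binding domain, and is not c-commanded by it → coindexation permitted.
*Omar₂* and the pronoun do not c-command one another → neither Principle B nor Principle C is at stake; coindexation permitted.
*[Omar₂'s cousin]₃* c-commands the pronoun within its binding domain → coindexation would violate Principle B.
*Mateo₄*: the pronoun c-commands this R-expression → coindexation would violate Principle C on *Mateo₄*.

{1, 2}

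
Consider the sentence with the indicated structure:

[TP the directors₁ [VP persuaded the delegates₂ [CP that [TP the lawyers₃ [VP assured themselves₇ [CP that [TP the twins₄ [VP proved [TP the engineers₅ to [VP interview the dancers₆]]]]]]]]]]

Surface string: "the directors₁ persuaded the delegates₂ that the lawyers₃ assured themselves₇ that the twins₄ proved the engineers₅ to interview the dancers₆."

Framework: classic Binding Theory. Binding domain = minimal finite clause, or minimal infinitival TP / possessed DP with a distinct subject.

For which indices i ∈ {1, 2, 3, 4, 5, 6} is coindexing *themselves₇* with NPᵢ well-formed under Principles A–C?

{3}

*themselves* is an anaphor, so Principle A applies: it must be bound in its binding domain.
Binding domain of *themselves₇*: the embedded TP, whose subject is the lawyers₃.
*the directors₁* c-commands the anaphor but is outside its binding domain → cannot satisfy Principle A.
*the delegates₂* c-commands the anaphor but is outside its binding domain → cannot satisfy Principle A.
*the lawyers₃* c-commands the anaphor within its binding domain → licit binder.
*the twins₄* does not c-command the anaphor → cannot bind it.
*the engineers₅* does not c-command the anaphor → cannot bind it.
*the dancers₆* does not c-command the anaphor → cannot bind it.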